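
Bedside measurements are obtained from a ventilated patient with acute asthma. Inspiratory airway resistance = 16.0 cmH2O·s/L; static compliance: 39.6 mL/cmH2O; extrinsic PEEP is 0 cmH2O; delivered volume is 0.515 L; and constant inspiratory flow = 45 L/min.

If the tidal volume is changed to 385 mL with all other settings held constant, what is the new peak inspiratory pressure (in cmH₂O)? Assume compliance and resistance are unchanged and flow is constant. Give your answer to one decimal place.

21.7

Flow: 45 L/min ÷ 60 = 0.75 L/s.
PIP = Vt/C + R·V̇ + PEEP (constant-flow equation of motion).
Only the elastic term changes: ΔPIP = ΔVt / C = (385 − 515) / 39.6 = -3.283 cmH2O.
Original PIP = 515/39.6 + 16.0×0.75 + 0 = 25.005 cmH2O; new PIP = 25.005 + (-3.283) = 21.722 cmH2O.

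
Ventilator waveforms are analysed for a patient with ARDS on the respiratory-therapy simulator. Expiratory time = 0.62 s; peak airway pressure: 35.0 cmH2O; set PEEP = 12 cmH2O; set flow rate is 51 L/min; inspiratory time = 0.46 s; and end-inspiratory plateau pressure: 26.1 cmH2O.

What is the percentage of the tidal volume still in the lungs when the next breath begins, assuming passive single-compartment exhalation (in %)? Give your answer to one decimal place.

11.8

Flow: 51 L/min ÷ 60 = 0.85 L/s.
Vt = flow × Ti = 0.85 L/s × 0.46 s × 1000 mL/L = 391.0 mL.
R = (PIP − Pplat)/V̇ = (35.0 − 26.1) / 0.85 = 8.9/0.85 = 10.471 cmH2O·s/L.
C = Vt/(Pplat − PEEP) = 391.0 / (26.1 − 12) = 391.0/14.1 = 27.73 mL/cmH2O.
τ = R × C = 10.471 × 0.02773 L/cmH2O = 0.2904 s.
Fraction remaining at end-expiration = e^(−Te/τ) = e^(−0.62/0.2904) = 0.1182 → 11.82%.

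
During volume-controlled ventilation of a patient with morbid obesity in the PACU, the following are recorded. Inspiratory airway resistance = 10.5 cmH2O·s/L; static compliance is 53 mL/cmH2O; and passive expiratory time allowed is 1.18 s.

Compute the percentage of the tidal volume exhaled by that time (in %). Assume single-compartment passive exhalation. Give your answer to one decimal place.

88.0

τ = R × C = 10.5 × 53 mL/cmH2O = 10.5 × 0.053 L/cmH2O = 0.5565 s.
Passive exhalation: V(t)/V₀ = e^(−t/τ) = e^(−1.18/0.5565) = 0.12.
Fraction exhaled = 1 − 0.12 = 0.88 → 88.0%.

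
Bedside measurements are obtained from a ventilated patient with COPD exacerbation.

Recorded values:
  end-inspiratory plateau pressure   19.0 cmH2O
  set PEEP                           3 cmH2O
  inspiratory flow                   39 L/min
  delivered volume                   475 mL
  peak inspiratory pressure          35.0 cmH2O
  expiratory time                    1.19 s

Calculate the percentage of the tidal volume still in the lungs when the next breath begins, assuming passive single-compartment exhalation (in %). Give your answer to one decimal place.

19.6

Flow: 39 L/min ÷ 60 = 0.65 L/s.
R = (PIP − Pplat)/V̇ = (35.0 − 19.0) / 0.65 = 16.0/0.65 = 24.615 cmH2O·s/L.
C = Vt/(Pplat − PEEP) = 475.0 / (19.0 − 3) = 475.0/16.0 = 29.688 mL/cmH2O.
τ = R × C = 24.615 × 0.02969 L/cmH2O = 0.7308 s.
Fraction remaining at end-expiration = e^(−Te/τ) = e^(−1.19/0.7308) = 0.1963 → 19.63%.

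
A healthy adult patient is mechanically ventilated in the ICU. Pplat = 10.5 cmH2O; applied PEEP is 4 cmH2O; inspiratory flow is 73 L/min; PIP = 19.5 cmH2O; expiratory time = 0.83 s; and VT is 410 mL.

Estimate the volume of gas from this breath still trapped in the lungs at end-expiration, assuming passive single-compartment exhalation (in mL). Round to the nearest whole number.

Flow: 73 L/min ÷ 60 = 1.2167 L/s.
R = (PIP − Pplat)/V̇ = (19.5 − 10.5) / 1.2167 = 9.0/1.2167 = 7.397 cmH2O·s/L.
C = Vt/(Pplat − PEEP) = 410.0 / (10.5 − 4) = 410.0/6.5 = 63.077 mL/cmH2O.
τ = R × C = 7.397 × 0.06308 L/cmH2O = 0.4666 s.
Fraction remaining = e^(−Te/τ) = e^(−0.83/0.4666) = 0.1688.
Trapped volume = 410.0 × 0.1688 = 69.208 mL.

69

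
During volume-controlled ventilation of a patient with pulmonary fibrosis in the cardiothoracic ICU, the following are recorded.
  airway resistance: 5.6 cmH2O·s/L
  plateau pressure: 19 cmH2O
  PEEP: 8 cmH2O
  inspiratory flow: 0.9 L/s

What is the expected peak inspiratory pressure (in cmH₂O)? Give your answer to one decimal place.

PIP = Pplat + Raw × flow = 19 + 5.6 × 0.9 = 19 + 5.04 = 24.04 cmH2O.

24.0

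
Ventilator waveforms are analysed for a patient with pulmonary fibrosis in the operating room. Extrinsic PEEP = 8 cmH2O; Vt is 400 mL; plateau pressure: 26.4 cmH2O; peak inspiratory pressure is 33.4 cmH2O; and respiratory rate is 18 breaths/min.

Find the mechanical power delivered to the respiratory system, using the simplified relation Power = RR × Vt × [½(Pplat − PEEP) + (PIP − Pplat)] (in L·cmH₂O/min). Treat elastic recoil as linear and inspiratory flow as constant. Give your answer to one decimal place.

116.6

Per-breath work = Vt × [½(Pplat−PEEP) + (PIP−Pplat)] = 0.400 × [0.5×18.4 + 7.0] = 0.400 × 16.2 = 6.48 L·cmH2O.
Power = 18 × 6.48 = 116.64 L·cmH2O/min.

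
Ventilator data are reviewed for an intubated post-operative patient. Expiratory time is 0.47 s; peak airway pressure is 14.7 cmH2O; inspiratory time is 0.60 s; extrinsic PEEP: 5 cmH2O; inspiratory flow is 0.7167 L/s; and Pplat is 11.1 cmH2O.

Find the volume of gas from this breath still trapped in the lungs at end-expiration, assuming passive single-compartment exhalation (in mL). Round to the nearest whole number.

114

Vt = flow × Ti = 0.7167 L/s × 0.60 s × 1000 mL/L = 430.02 mL.
R = (PIP − Pplat)/V̇ = (14.7 − 11.1) / 0.7167 = 3.6/0.7167 = 5.023 cmH2O·s/L.
C = Vt/(Pplat − PEEP) = 430.02 / (11.1 − 5) = 430.02/6.1 = 70.495 mL/cmH2O.
τ = R × C = 5.023 × 0.0705 L/cmH2O = 0.3541 s.
Fraction remaining = e^(−Te/τ) = e^(−0.47/0.3541) = 0.2652.
Trapped volume = 430.02 × 0.2652 = 114.04 mL.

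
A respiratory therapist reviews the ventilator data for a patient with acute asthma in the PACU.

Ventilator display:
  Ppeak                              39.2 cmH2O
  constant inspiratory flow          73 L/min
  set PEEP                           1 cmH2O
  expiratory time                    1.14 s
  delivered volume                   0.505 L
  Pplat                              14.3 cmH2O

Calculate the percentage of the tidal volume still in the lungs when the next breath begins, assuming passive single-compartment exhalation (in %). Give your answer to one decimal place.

Flow: 73 L/min ÷ 60 = 1.2167 L/s.
R = (PIP − Pplat)/V̇ = (39.2 − 14.3) / 1.2167 = 24.9/1.2167 = 20.465 cmH2O·s/L.
C = Vt/(Pplat − PEEP) = 505.0 / (14.3 − 1) = 505.0/13.3 = 37.97 mL/cmH2O.
τ = R × C = 20.465 × 0.03797 L/cmH2O = 0.7771 s.
Fraction remaining at end-expiration = e^(−Te/τ) = e^(−1.14/0.7771) = 0.2306 → 23.06%.

23.1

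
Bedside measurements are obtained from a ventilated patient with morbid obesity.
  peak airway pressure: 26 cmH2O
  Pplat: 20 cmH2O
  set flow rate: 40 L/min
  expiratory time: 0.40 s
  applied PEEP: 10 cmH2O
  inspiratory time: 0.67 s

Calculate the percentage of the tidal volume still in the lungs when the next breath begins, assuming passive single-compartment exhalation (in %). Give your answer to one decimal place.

Flow: 40 L/min ÷ 60 = 0.6667 L/s.
Vt = flow × Ti = 0.6667 L/s × 0.67 s × 1000 mL/L = 446.69 mL.
R = (PIP − Pplat)/V̇ = (26 − 20) / 0.6667 = 6.0/0.6667 = 9.0 cmH2O·s/L.
C = Vt/(Pplat − PEEP) = 446.69 / (20 − 10) = 446.69/10.0 = 44.669 mL/cmH2O.
τ = R × C = 9.0 × 0.04467 L/cmH2O = 0.402 s.
Fraction remaining at end-expiration = e^(−Te/τ) = e^(−0.40/0.402) = 0.3697 → 36.97%.

37.0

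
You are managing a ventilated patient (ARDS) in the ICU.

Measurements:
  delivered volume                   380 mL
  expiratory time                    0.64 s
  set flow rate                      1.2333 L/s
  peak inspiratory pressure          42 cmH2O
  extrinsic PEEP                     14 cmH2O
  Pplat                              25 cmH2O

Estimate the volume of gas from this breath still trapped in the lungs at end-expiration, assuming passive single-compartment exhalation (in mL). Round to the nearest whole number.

99

R = (PIP − Pplat)/V̇ = (42 − 25) / 1.2333 = 17.0/1.2333 = 13.784 cmH2O·s/L.
C = Vt/(Pplat − PEEP) = 380.0 / (25 − 14) = 380.0/11.0 = 34.545 mL/cmH2O.
τ = R × C = 13.784 × 0.03455 L/cmH2O = 0.4762 s.
Fraction remaining = e^(−Te/τ) = e^(−0.64/0.4762) = 0.2608.
Trapped volume = 380.0 × 0.2608 = 99.104 mL.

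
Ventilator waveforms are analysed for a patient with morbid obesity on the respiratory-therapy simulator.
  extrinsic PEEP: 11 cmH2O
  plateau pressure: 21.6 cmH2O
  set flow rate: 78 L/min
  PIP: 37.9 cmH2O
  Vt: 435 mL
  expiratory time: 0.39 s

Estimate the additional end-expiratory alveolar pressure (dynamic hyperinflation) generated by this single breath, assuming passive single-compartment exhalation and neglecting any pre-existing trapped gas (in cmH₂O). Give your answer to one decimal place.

5.0

Flow: 78 L/min ÷ 60 = 1.3 L/s.
R = (PIP − Pplat)/V̇ = (37.9 − 21.6) / 1.3 = 16.3/1.3 = 12.538 cmH2O·s/L.
C = Vt/(Pplat − PEEP) = 435.0 / (21.6 − 11) = 435.0/10.6 = 41.038 mL/cmH2O.
τ = R × C = 12.538 × 0.04104 L/cmH2O = 0.5146 s.
Fraction remaining = e^(−Te/τ) = e^(−0.39/0.5146) = 0.4687; trapped volume = 435.0 × 0.4687 = 203.88 mL.
Additional alveolar pressure from trapping ≈ V_trapped / C = 203.88 / 41.038 = 4.968 cmH2O.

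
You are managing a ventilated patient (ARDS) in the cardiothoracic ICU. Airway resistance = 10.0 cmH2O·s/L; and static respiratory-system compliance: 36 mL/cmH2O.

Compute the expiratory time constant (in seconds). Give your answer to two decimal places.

τ = R × C = 10.0 × 36 mL/cmH2O = 10.0 × 0.036 L/cmH2O = 0.36 s.

0.36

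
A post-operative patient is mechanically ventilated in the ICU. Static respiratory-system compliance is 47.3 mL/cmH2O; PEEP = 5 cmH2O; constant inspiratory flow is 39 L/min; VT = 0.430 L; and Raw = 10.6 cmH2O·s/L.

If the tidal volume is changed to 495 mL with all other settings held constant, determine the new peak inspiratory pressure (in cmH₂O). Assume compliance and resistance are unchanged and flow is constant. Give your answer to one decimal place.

22.4

Flow: 39 L/min ÷ 60 = 0.65 L/s.
PIP = Vt/C + R·V̇ + PEEP (constant-flow equation of motion).
Only the elastic term changes: ΔPIP = ΔVt / C = (495 − 430) / 47.3 = 1.374 cmH2O.
Original PIP = 430/47.3 + 10.6×0.65 + 5 = 20.981 cmH2O; new PIP = 20.981 + (1.374) = 22.355 cmH2O.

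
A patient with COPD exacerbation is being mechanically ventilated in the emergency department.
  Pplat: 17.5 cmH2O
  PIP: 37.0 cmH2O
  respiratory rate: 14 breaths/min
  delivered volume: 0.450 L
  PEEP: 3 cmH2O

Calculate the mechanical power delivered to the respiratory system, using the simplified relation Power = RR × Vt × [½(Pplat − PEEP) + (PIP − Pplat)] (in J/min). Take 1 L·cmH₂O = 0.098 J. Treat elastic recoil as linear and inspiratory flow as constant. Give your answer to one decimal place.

Per-breath work = Vt × [½(Pplat−PEEP) + (PIP−Pplat)] = 0.450 × [0.5×14.5 + 19.5] = 0.450 × 26.75 = 12.038 L·cmH2O.
Power = 14 × 12.038 = 168.53 L·cmH2O/min.
× 0.098 J/(L·cmH2O) → 16.516 J/min.

16.5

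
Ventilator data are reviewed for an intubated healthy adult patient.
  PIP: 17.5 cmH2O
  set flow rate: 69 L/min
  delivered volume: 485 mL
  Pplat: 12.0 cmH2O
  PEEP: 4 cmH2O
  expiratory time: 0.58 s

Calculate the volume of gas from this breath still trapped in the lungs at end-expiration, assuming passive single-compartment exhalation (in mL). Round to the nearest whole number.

66

Flow: 69 L/min ÷ 60 = 1.15 L/s.
R = (PIP − Pplat)/V̇ = (17.5 − 12.0) / 1.15 = 5.5/1.15 = 4.783 cmH2O·s/L.
C = Vt/(Pplat − PEEP) = 485.0 / (12.0 − 4) = 485.0/8.0 = 60.625 mL/cmH2O.
τ = R × C = 4.783 × 0.06063 L/cmH2O = 0.29 s.
Fraction remaining = e^(−Te/τ) = e^(−0.58/0.29) = 0.1353.
Trapped volume = 485.0 × 0.1353 = 65.621 mL.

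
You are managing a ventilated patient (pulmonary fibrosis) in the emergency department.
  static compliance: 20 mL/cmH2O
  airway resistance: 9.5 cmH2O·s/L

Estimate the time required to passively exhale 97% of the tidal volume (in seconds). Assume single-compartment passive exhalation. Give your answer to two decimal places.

0.67

τ = R × C = 9.5 × 20 mL/cmH2O = 9.5 × 0.020 L/cmH2O = 0.19 s.
Exhaled fraction f = 1 − e^(−t/τ) → t = −τ·ln(1 − f) = −0.19·ln(0.03) = 0.6662 s.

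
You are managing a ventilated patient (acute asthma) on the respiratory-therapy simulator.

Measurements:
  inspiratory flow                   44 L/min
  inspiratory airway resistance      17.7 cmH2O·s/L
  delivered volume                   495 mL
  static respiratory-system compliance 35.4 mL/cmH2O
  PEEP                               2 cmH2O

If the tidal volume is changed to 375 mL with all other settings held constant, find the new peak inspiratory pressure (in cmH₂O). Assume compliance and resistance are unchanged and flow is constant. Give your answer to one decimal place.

25.6

Flow: 44 L/min ÷ 60 = 0.7333 L/s.
PIP = Vt/C + R·V̇ + PEEP (constant-flow equation of motion).
Only the elastic term changes: ΔPIP = ΔVt / C = (375 − 495) / 35.4 = -3.39 cmH2O.
Original PIP = 495/35.4 + 17.7×0.7333 + 2 = 28.962 cmH2O; new PIP = 28.962 + (-3.39) = 25.572 cmH2O.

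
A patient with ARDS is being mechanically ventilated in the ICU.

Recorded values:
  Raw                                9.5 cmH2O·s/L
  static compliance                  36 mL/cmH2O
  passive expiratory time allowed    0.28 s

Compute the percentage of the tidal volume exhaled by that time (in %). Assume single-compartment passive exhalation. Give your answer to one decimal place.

55.9

τ = R × C = 9.5 × 36 mL/cmH2O = 9.5 × 0.036 L/cmH2O = 0.342 s.
Passive exhalation: V(t)/V₀ = e^(−t/τ) = e^(−0.28/0.342) = 0.441.
Fraction exhaled = 1 − 0.441 = 0.559 → 55.9%.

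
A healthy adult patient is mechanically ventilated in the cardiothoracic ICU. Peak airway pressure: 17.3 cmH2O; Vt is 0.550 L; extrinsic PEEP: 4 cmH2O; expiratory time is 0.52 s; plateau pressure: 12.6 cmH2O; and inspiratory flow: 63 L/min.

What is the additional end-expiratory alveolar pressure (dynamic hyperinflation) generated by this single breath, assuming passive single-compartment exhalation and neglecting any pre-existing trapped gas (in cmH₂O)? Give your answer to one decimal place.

1.4

Flow: 63 L/min ÷ 60 = 1.05 L/s.
R = (PIP − Pplat)/V̇ = (17.3 − 12.6) / 1.05 = 4.7/1.05 = 4.476 cmH2O·s/L.
C = Vt/(Pplat − PEEP) = 550.0 / (12.6 − 4) = 550.0/8.6 = 63.953 mL/cmH2O.
τ = R × C = 4.476 × 0.06395 L/cmH2O = 0.2862 s.
Fraction remaining = e^(−Te/τ) = e^(−0.52/0.2862) = 0.1625; trapped volume = 550.0 × 0.1625 = 89.375 mL.
Additional alveolar pressure from trapping ≈ V_trapped / C = 89.375 / 63.953 = 1.398 cmH2O.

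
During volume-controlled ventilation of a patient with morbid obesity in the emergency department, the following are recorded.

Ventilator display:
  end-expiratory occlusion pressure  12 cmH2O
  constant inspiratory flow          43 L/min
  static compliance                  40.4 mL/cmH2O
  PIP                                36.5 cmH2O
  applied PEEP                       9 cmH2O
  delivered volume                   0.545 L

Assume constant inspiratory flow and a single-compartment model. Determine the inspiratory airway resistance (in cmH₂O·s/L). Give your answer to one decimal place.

15.4

Flow: 43 L/min ÷ 60 = 0.7167 L/s.
Total PEEP = 12 cmH2O (set 9 + intrinsic 3); this is the baseline alveolar pressure.
Equation of motion (constant flow): PIP = Vt/C + R·V̇ + PEEP.
R·V̇ = PIP − Vt/C − PEEP = 36.5 − 545/40.4 − 12 = 36.5 − 13.49 − 12 = 11.01 cmH2O.
R = 11.01 / 0.7167 = 15.362 cmH2O·s/L.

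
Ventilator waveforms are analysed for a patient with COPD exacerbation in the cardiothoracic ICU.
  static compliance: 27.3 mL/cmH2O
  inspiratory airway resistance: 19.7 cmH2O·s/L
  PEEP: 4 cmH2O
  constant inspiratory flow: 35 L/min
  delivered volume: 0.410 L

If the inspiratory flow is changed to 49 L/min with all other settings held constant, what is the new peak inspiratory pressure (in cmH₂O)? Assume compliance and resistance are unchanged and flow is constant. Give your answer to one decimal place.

35.1

Flow: 35 L/min ÷ 60 = 0.5833 L/s.
New flow: 49 L/min ÷ 60 = 0.8167 L/s.
PIP = Vt/C + R·V̇ + PEEP (constant-flow equation of motion).
Only the resistive term changes: ΔPIP = R × ΔV̇ = 19.7 × (0.8167 − 0.5833) = 19.7 × 0.2334 = 4.598 cmH2O.
Original PIP = 410/27.3 + 19.7×0.5833 + 4 = 30.509 cmH2O; new PIP = 30.509 + (4.598) = 35.107 cmH2O.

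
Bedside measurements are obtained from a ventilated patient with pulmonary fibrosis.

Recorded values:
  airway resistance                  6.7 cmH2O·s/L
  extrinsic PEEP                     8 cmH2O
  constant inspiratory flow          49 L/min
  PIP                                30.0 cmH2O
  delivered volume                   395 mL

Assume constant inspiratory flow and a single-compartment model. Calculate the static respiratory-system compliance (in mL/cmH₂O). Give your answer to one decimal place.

Flow: 49 L/min ÷ 60 = 0.8167 L/s.
Equation of motion (constant flow): PIP = Vt/C + R·V̇ + PEEP.
Vt/C = PIP − R·V̇ − PEEP = 30.0 − 6.7×0.8167 − 8 = 30.0 − 5.472 − 8 = 16.528 cmH2O.
C = Vt / 16.528 = 395 / 16.528 = 23.899 mL/cmH2O.

23.9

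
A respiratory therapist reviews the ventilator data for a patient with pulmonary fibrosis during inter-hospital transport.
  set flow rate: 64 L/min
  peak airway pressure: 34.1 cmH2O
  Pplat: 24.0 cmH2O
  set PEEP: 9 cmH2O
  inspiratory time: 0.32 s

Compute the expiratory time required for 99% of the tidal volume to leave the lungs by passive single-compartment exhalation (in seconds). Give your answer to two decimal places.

Flow: 64 L/min ÷ 60 = 1.0667 L/s.
Vt = flow × Ti = 1.0667 L/s × 0.32 s × 1000 mL/L = 341.34 mL.
R = (PIP − Pplat)/V̇ = (34.1 − 24.0) / 1.0667 = 10.1/1.0667 = 9.468 cmH2O·s/L.
C = Vt/(Pplat − PEEP) = 341.34 / (24.0 − 9) = 341.34/15.0 = 22.756 mL/cmH2O.
τ = R × C = 9.468 × 0.02276 L/cmH2O = 0.2155 s.
t = −τ·ln(1 − 0.99) = −0.2155·ln(0.01) = 0.9924 s.

0.99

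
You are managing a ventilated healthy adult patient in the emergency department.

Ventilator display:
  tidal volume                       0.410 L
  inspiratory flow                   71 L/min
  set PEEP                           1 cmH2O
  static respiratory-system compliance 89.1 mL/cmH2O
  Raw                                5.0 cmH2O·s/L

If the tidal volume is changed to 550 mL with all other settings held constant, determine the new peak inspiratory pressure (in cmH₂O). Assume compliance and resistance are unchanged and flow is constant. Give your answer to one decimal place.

Flow: 71 L/min ÷ 60 = 1.1833 L/s.
PIP = Vt/C + R·V̇ + PEEP (constant-flow equation of motion).
Only the elastic term changes: ΔPIP = ΔVt / C = (550 − 410) / 89.1 = 1.571 cmH2O.
Original PIP = 410/89.1 + 5.0×1.1833 + 1 = 11.518 cmH2O; new PIP = 11.518 + (1.571) = 13.089 cmH2O.

13.1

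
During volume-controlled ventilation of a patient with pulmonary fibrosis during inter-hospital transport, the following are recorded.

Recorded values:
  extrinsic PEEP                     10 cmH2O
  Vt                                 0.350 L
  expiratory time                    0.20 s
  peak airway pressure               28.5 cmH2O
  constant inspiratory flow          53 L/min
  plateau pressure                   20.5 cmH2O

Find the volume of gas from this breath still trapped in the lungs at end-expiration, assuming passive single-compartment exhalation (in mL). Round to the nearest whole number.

180

Flow: 53 L/min ÷ 60 = 0.8833 L/s.
R = (PIP − Pplat)/V̇ = (28.5 − 20.5) / 0.8833 = 8.0/0.8833 = 9.057 cmH2O·s/L.
C = Vt/(Pplat − PEEP) = 350.0 / (20.5 − 10) = 350.0/10.5 = 33.333 mL/cmH2O.
τ = R × C = 9.057 × 0.03333 L/cmH2O = 0.3019 s.
Fraction remaining = e^(−Te/τ) = e^(−0.20/0.3019) = 0.5156.
Trapped volume = 350.0 × 0.5156 = 180.46 mL.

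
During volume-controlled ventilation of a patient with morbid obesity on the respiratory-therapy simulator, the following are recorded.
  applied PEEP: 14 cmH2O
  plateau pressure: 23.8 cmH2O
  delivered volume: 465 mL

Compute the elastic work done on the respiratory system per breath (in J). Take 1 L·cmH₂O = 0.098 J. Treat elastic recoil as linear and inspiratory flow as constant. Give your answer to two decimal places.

Elastic work ≈ ½ × (Pplat − PEEP) × Vt = 0.5 × (23.8 − 14) × 0.465 L = 0.5 × 9.8 × 0.465 = 2.279 L·cmH2O.
× 0.098 J/(L·cmH2O) → 0.2233 J.

0.22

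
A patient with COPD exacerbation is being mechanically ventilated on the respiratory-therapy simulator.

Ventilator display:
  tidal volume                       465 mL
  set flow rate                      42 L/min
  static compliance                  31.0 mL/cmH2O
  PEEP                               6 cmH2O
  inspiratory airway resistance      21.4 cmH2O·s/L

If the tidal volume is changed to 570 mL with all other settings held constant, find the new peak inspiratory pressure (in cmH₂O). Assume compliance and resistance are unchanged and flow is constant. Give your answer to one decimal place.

Flow: 42 L/min ÷ 60 = 0.7 L/s.
PIP = Vt/C + R·V̇ + PEEP (constant-flow equation of motion).
Only the elastic term changes: ΔPIP = ΔVt / C = (570 − 465) / 31.0 = 3.387 cmH2O.
Original PIP = 465/31.0 + 21.4×0.7 + 6 = 35.98 cmH2O; new PIP = 35.98 + (3.387) = 39.367 cmH2O.

39.4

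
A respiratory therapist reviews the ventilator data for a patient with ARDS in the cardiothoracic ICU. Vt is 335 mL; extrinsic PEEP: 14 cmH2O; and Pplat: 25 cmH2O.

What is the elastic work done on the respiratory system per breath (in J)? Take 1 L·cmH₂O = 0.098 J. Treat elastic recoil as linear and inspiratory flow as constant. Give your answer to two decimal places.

0.18

Elastic work ≈ ½ × (Pplat − PEEP) × Vt = 0.5 × (25 − 14) × 0.335 L = 0.5 × 11.0 × 0.335 = 1.843 L·cmH2O.
× 0.098 J/(L·cmH2O) → 0.1806 J.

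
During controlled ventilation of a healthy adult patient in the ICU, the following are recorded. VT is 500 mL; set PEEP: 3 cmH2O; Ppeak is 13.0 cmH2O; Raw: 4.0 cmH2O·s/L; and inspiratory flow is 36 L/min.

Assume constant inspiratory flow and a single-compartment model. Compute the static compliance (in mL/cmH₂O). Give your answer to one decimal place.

65.8

Flow: 36 L/min ÷ 60 = 0.6 L/s.
Equation of motion (constant flow): PIP = Vt/C + R·V̇ + PEEP.
Vt/C = PIP − R·V̇ − PEEP = 13.0 − 4.0×0.6 − 3 = 13.0 − 2.4 − 3 = 7.6 cmH2O.
C = Vt / 7.6 = 500 / 7.6 = 65.789 mL/cmH2O.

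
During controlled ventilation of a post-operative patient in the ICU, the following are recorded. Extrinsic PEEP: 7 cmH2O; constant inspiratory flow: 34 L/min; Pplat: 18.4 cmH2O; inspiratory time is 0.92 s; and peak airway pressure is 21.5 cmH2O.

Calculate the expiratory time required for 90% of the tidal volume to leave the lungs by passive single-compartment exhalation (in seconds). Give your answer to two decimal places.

Flow: 34 L/min ÷ 60 = 0.5667 L/s.
Vt = flow × Ti = 0.5667 L/s × 0.92 s × 1000 mL/L = 521.36 mL.
R = (PIP − Pplat)/V̇ = (21.5 − 18.4) / 0.5667 = 3.1/0.5667 = 5.47 cmH2O·s/L.
C = Vt/(Pplat − PEEP) = 521.36 / (18.4 − 7) = 521.36/11.4 = 45.733 mL/cmH2O.
τ = R × C = 5.47 × 0.04573 L/cmH2O = 0.2501 s.
t = −τ·ln(1 − 0.90) = −0.2501·ln(0.1) = 0.5759 s.

0.58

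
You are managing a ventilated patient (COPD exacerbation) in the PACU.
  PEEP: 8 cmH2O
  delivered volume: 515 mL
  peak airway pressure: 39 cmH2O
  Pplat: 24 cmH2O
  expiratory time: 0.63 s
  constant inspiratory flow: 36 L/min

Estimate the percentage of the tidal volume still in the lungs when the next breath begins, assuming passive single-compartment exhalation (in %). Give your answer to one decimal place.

Flow: 36 L/min ÷ 60 = 0.6 L/s.
R = (PIP − Pplat)/V̇ = (39 − 24) / 0.6 = 15.0/0.6 = 25.0 cmH2O·s/L.
C = Vt/(Pplat − PEEP) = 515.0 / (24 − 8) = 515.0/16.0 = 32.188 mL/cmH2O.
τ = R × C = 25.0 × 0.03219 L/cmH2O = 0.8048 s.
Fraction remaining at end-expiration = e^(−Te/τ) = e^(−0.63/0.8048) = 0.4571 → 45.71%.

45.7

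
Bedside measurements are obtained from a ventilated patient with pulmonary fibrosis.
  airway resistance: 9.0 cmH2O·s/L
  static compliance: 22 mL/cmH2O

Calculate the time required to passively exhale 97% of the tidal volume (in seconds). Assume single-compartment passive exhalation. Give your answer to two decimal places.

0.69

τ = R × C = 9.0 × 22 mL/cmH2O = 9.0 × 0.022 L/cmH2O = 0.198 s.
Exhaled fraction f = 1 − e^(−t/τ) → t = −τ·ln(1 − f) = −0.198·ln(0.03) = 0.6943 s.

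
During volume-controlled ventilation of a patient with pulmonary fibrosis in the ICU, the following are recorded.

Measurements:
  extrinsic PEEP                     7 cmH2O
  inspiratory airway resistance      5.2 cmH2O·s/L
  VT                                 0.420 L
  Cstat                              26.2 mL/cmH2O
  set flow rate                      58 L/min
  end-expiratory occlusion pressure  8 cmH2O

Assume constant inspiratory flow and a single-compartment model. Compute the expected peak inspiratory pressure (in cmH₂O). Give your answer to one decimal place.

29.1

Flow: 58 L/min ÷ 60 = 0.9667 L/s.
Total PEEP = 8 cmH2O (set 7 + intrinsic 1); this is the baseline alveolar pressure.
Equation of motion (constant flow): PIP = Vt/C + R·V̇ + PEEP.
PIP = 420/26.2 + 5.2×0.9667 + 8 = 16.031 + 5.027 + 8 = 29.058 cmH2O.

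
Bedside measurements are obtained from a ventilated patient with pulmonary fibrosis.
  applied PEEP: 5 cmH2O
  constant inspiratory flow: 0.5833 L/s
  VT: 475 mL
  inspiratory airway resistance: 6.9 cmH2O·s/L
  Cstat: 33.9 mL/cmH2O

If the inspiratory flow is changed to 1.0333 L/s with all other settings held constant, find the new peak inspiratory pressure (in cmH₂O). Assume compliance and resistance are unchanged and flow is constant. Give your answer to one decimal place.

PIP = Vt/C + R·V̇ + PEEP (constant-flow equation of motion).
Only the resistive term changes: ΔPIP = R × ΔV̇ = 6.9 × (1.0333 − 0.5833) = 6.9 × 0.45 = 3.105 cmH2O.
Original PIP = 475/33.9 + 6.9×0.5833 + 5 = 23.037 cmH2O; new PIP = 23.037 + (3.105) = 26.142 cmH2O.

26.1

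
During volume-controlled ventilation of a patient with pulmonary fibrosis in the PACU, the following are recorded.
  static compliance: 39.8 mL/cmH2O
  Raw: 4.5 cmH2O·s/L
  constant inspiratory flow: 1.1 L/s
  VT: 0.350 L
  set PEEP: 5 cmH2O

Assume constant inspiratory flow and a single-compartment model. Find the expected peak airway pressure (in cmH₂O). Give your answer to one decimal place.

18.7

Equation of motion (constant flow): PIP = Vt/C + R·V̇ + PEEP.
PIP = 350/39.8 + 4.5×1.1 + 5 = 8.794 + 4.95 + 5 = 18.744 cmH2O.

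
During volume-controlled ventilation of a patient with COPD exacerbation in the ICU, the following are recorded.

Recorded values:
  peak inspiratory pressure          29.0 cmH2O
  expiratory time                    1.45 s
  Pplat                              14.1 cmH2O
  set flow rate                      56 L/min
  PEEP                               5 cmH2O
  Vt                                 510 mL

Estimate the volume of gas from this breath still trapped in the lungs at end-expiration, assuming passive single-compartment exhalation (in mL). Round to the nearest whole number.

101

Flow: 56 L/min ÷ 60 = 0.9333 L/s.
R = (PIP − Pplat)/V̇ = (29.0 − 14.1) / 0.9333 = 14.9/0.9333 = 15.965 cmH2O·s/L.
C = Vt/(Pplat − PEEP) = 510.0 / (14.1 − 5) = 510.0/9.1 = 56.044 mL/cmH2O.
τ = R × C = 15.965 × 0.05604 L/cmH2O = 0.8947 s.
Fraction remaining = e^(−Te/τ) = e^(−1.45/0.8947) = 0.1978.
Trapped volume = 510.0 × 0.1978 = 100.88 mL.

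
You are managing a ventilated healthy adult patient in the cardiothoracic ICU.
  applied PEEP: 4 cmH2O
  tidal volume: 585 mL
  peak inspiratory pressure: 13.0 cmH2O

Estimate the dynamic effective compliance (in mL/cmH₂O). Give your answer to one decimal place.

Dynamic compliance = Vt / (PIP − PEEP) = 585 / (13.0 − 4) = 585 / 9.0 = 65.0 mL/cmH2O.

65.0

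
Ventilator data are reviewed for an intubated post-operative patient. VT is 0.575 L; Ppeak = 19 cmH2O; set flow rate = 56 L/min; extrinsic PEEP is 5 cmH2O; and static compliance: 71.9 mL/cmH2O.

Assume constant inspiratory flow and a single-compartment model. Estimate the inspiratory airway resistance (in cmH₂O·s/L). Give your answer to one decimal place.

Flow: 56 L/min ÷ 60 = 0.9333 L/s.
Equation of motion (constant flow): PIP = Vt/C + R·V̇ + PEEP.
R·V̇ = PIP − Vt/C − PEEP = 19 − 575/71.9 − 5 = 19 − 7.997 − 5 = 6.003 cmH2O.
R = 6.003 / 0.9333 = 6.432 cmH2O·s/L.

6.4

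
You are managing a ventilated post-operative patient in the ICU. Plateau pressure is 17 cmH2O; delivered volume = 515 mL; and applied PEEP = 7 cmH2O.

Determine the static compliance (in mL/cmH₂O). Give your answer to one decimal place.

51.5

Cstat = Vt / (Pplat − PEEP) = 515 / (17 − 7) = 515 / 10.0 = 51.5 mL/cmH2O.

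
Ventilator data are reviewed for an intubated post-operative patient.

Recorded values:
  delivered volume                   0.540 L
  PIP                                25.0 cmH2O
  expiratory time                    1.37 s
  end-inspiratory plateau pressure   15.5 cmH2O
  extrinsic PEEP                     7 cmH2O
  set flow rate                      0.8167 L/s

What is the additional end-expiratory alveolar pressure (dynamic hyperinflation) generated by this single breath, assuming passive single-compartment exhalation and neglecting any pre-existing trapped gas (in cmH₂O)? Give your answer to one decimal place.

1.3

R = (PIP − Pplat)/V̇ = (25.0 − 15.5) / 0.8167 = 9.5/0.8167 = 11.632 cmH2O·s/L.
C = Vt/(Pplat − PEEP) = 540.0 / (15.5 − 7) = 540.0/8.5 = 63.529 mL/cmH2O.
τ = R × C = 11.632 × 0.06353 L/cmH2O = 0.739 s.
Fraction remaining = e^(−Te/τ) = e^(−1.37/0.739) = 0.1566; trapped volume = 540.0 × 0.1566 = 84.564 mL.
Additional alveolar pressure from trapping ≈ V_trapped / C = 84.564 / 63.529 = 1.331 cmH2O.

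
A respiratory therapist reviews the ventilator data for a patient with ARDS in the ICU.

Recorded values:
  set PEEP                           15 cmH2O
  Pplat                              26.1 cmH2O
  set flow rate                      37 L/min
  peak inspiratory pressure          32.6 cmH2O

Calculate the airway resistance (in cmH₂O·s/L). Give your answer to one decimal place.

10.5

Flow: 37 L/min ÷ 60 = 0.6167 L/s.
Raw = (PIP − Pplat) / flow = (32.6 − 26.1) / 0.6167 = 6.5 / 0.6167 = 10.54 cmH2O·s/L.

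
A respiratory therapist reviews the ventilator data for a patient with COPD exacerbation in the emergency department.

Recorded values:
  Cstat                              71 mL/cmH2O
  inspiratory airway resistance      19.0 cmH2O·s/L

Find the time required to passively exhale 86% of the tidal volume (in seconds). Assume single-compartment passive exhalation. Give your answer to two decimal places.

2.65

τ = R × C = 19.0 × 71 mL/cmH2O = 19.0 × 0.071 L/cmH2O = 1.349 s.
Exhaled fraction f = 1 − e^(−t/τ) → t = −τ·ln(1 − f) = −1.349·ln(0.14) = 2.652 s.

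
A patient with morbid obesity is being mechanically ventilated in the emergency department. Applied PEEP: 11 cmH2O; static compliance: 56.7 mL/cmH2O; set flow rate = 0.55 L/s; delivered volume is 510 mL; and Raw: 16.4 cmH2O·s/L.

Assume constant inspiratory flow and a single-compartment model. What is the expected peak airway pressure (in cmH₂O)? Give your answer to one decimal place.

29.0

Equation of motion (constant flow): PIP = Vt/C + R·V̇ + PEEP.
PIP = 510/56.7 + 16.4×0.55 + 11 = 8.995 + 9.02 + 11 = 29.015 cmH2O.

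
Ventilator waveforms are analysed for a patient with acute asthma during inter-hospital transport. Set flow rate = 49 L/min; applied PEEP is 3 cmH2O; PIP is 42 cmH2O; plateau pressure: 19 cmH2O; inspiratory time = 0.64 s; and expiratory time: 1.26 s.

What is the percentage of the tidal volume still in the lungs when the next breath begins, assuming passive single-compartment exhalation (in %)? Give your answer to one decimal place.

Flow: 49 L/min ÷ 60 = 0.8167 L/s.
Vt = flow × Ti = 0.8167 L/s × 0.64 s × 1000 mL/L = 522.69 mL.
R = (PIP − Pplat)/V̇ = (42 − 19) / 0.8167 = 23.0/0.8167 = 28.162 cmH2O·s/L.
C = Vt/(Pplat − PEEP) = 522.69 / (19 − 3) = 522.69/16.0 = 32.668 mL/cmH2O.
τ = R × C = 28.162 × 0.03267 L/cmH2O = 0.9201 s.
Fraction remaining at end-expiration = e^(−Te/τ) = e^(−1.26/0.9201) = 0.2543 → 25.43%.

25.4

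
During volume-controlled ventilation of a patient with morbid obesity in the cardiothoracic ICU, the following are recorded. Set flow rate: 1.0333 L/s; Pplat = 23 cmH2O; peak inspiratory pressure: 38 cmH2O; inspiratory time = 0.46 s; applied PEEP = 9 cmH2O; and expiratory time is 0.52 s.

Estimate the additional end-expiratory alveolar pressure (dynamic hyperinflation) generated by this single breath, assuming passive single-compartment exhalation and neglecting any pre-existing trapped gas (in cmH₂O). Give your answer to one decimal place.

Vt = flow × Ti = 1.0333 L/s × 0.46 s × 1000 mL/L = 475.32 mL.
R = (PIP − Pplat)/V̇ = (38 − 23) / 1.0333 = 15.0/1.0333 = 14.517 cmH2O·s/L.
C = Vt/(Pplat − PEEP) = 475.32 / (23 − 9) = 475.32/14.0 = 33.951 mL/cmH2O.
τ = R × C = 14.517 × 0.03395 L/cmH2O = 0.4929 s.
Fraction remaining = e^(−Te/τ) = e^(−0.52/0.4929) = 0.3482; trapped volume = 475.32 × 0.3482 = 165.51 mL.
Additional alveolar pressure from trapping ≈ V_trapped / C = 165.51 / 33.951 = 4.875 cmH2O.

4.9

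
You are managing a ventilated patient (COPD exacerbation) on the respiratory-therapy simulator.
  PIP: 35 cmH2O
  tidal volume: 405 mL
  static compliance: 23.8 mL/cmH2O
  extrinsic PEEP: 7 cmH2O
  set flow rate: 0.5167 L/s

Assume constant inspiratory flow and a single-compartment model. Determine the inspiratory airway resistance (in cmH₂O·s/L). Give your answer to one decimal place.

21.3

Equation of motion (constant flow): PIP = Vt/C + R·V̇ + PEEP.
R·V̇ = PIP − Vt/C − PEEP = 35 − 405/23.8 − 7 = 35 − 17.017 − 7 = 10.983 cmH2O.
R = 10.983 / 0.5167 = 21.256 cmH2O·s/L.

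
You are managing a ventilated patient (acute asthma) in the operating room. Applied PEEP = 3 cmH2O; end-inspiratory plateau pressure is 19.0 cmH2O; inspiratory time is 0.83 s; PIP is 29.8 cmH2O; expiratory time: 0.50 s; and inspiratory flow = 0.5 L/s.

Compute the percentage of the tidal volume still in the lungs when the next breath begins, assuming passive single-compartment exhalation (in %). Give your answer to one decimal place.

Vt = flow × Ti = 0.5 L/s × 0.83 s × 1000 mL/L = 415.0 mL.
R = (PIP − Pplat)/V̇ = (29.8 − 19.0) / 0.5 = 10.8/0.5 = 21.6 cmH2O·s/L.
C = Vt/(Pplat − PEEP) = 415.0 / (19.0 − 3) = 415.0/16.0 = 25.938 mL/cmH2O.
τ = R × C = 21.6 × 0.02594 L/cmH2O = 0.5603 s.
Fraction remaining at end-expiration = e^(−Te/τ) = e^(−0.50/0.5603) = 0.4097 → 40.97%.

41.0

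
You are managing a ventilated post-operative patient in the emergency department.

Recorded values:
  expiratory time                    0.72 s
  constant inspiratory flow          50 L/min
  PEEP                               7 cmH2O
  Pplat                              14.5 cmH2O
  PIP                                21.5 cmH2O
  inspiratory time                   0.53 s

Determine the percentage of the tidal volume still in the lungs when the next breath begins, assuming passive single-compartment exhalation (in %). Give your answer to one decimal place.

Flow: 50 L/min ÷ 60 = 0.8333 L/s.
Vt = flow × Ti = 0.8333 L/s × 0.53 s × 1000 mL/L = 441.65 mL.
R = (PIP − Pplat)/V̇ = (21.5 − 14.5) / 0.8333 = 7.0/0.8333 = 8.4 cmH2O·s/L.
C = Vt/(Pplat − PEEP) = 441.65 / (14.5 − 7) = 441.65/7.5 = 58.887 mL/cmH2O.
τ = R × C = 8.4 × 0.05889 L/cmH2O = 0.4947 s.
Fraction remaining at end-expiration = e^(−Te/τ) = e^(−0.72/0.4947) = 0.2333 → 23.33%.

23.3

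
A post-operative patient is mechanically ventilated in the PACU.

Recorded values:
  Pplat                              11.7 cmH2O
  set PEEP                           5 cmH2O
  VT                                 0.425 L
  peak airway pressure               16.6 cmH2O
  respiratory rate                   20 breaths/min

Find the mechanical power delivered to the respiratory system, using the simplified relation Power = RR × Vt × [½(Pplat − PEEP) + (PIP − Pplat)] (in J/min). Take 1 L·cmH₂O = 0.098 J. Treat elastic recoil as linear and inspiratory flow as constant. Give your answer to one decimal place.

6.9

Per-breath work = Vt × [½(Pplat−PEEP) + (PIP−Pplat)] = 0.425 × [0.5×6.7 + 4.9] = 0.425 × 8.25 = 3.506 L·cmH2O.
Power = 20 × 3.506 = 70.12 L·cmH2O/min.
× 0.098 J/(L·cmH2O) → 6.872 J/min.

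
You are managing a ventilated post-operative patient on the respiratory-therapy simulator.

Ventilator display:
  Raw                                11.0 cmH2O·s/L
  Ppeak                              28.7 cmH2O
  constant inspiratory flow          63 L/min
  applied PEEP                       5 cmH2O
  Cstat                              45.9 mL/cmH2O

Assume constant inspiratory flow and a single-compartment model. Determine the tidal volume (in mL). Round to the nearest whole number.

Flow: 63 L/min ÷ 60 = 1.05 L/s.
Equation of motion (constant flow): PIP = Vt/C + R·V̇ + PEEP.
Vt/C = PIP − R·V̇ − PEEP = 28.7 − 11.55 − 5 = 12.15 cmH2O.
Vt = C × 12.15 = 45.9 × 12.15 = 557.69 mL.

558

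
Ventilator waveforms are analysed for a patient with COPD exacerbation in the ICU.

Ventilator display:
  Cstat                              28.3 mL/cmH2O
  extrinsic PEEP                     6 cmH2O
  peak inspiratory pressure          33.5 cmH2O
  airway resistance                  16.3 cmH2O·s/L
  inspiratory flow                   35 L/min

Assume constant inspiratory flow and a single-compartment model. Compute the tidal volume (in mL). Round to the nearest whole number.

509

Flow: 35 L/min ÷ 60 = 0.5833 L/s.
Equation of motion (constant flow): PIP = Vt/C + R·V̇ + PEEP.
Vt/C = PIP − R·V̇ − PEEP = 33.5 − 9.508 − 6 = 17.992 cmH2O.
Vt = C × 17.992 = 28.3 × 17.992 = 509.17 mL.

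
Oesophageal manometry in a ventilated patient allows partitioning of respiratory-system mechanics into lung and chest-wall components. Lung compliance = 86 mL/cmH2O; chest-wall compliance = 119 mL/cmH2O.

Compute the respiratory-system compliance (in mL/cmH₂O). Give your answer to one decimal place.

Lung and chest wall are elastances in series: 1/Crs = 1/CL + 1/Ccw.
1/Crs = 1/86 + 1/119 = 0.02003.
Crs = 49.925 mL/cmH2O.

49.9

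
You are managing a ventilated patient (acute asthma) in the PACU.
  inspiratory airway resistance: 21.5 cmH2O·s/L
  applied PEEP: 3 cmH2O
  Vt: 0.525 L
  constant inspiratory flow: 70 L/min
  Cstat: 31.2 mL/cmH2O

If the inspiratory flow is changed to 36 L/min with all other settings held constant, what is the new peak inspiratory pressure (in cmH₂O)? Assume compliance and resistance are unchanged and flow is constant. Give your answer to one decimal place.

32.7

Flow: 70 L/min ÷ 60 = 1.1667 L/s.
New flow: 36 L/min ÷ 60 = 0.6 L/s.
PIP = Vt/C + R·V̇ + PEEP (constant-flow equation of motion).
Only the resistive term changes: ΔPIP = R × ΔV̇ = 21.5 × (0.6 − 1.1667) = 21.5 × -0.5667 = -12.184 cmH2O.
Original PIP = 525/31.2 + 21.5×1.1667 + 3 = 44.911 cmH2O; new PIP = 44.911 + (-12.184) = 32.727 cmH2O.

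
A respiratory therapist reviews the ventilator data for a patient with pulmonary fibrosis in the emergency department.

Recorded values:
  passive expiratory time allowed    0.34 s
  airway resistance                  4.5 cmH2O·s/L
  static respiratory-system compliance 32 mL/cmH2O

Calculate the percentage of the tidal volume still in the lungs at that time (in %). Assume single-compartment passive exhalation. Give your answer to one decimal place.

9.4

τ = R × C = 4.5 × 32 mL/cmH2O = 4.5 × 0.032 L/cmH2O = 0.144 s.
Passive exhalation: V(t)/V₀ = e^(−t/τ) = e^(−0.34/0.144) = 0.09432.
Fraction remaining = 0.09432 → 9.432%.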